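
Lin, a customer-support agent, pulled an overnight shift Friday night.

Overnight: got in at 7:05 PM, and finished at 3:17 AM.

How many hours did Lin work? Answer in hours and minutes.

Overnight: 7:05 PM → midnight = 4 h 55 min; midnight → 3:17 AM = 3 h 17 min; span 8 h 12 min

8 h 12 min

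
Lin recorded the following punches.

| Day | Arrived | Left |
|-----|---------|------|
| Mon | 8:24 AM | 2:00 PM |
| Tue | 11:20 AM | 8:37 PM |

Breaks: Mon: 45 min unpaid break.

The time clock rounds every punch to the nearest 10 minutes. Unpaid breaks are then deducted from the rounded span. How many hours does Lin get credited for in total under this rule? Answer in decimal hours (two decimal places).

Mon: in 8:24 AM→8:20 AM, out 2:00 PM→2:00 PM; 5 h 40 min − 45 min = 4 h 55 min
Tue: in 11:20 AM→11:20 AM, out 8:37 PM→8:40 PM; 9 h 20 min
Total credited: 14 h 15 min.

14.25 hours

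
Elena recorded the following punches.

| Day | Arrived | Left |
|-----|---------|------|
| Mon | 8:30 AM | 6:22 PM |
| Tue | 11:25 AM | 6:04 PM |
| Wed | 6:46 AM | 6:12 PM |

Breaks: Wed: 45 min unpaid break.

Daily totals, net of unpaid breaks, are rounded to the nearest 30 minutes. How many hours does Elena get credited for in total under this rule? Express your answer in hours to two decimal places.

Mon: 8:30 AM–6:22 PM = 9 h 52 min → rounds to 10 h 0 min
Tue: 11:25 AM–6:04 PM = 6 h 39 min → rounds to 6 h 30 min
Wed: 6:46 AM–6:12 PM = 11 h 26 min − 45 min = 10 h 41 min → rounds to 10 h 30 min
Total credited: 27 h 0 min.

27.00 hours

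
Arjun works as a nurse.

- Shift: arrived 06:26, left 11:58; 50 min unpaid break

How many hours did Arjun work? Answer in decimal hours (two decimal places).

Shift: 06:26–11:58 = 5 h 32 min; less 50 min break → 4 h 42 min

4.70 hours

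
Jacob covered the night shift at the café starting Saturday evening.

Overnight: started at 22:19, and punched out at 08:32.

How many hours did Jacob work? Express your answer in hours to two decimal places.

Overnight: 22:19 → midnight = 1 h 41 min; midnight → 08:32 = 8 h 32 min; span 10 h 13 min

10.22 hours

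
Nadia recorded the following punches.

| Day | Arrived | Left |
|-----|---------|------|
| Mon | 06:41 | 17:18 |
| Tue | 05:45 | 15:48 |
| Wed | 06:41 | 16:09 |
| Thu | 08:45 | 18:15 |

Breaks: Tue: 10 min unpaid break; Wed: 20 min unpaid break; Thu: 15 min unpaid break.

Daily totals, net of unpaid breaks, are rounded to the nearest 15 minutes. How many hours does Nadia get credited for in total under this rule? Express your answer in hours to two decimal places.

Mon: 06:41–17:18 = 10 h 37 min → rounds to 10 h 30 min
Tue: 05:45–15:48 = 10 h 3 min − 10 min = 9 h 53 min → rounds to 10 h 0 min
Wed: 06:41–16:09 = 9 h 28 min − 20 min = 9 h 8 min → rounds to 9 h 15 min
Thu: 08:45–18:15 = 9 h 30 min − 15 min = 9 h 15 min → rounds to 9 h 15 min
Total credited: 39 h 0 min.

39.00 hours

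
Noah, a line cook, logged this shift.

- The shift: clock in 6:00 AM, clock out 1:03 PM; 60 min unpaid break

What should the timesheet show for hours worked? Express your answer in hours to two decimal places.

6.05 hours

The shift: 6:00 AM–1:03 PM = 7 h 3 min; less 60 min break → 6 h 3 min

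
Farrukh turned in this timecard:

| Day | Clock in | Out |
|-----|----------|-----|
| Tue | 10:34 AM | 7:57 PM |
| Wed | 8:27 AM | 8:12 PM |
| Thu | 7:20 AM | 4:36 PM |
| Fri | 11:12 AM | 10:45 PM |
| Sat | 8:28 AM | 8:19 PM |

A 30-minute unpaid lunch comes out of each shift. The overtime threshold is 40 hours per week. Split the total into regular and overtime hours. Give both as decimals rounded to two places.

Tue: 10:34 AM–7:57 PM = 9 h 23 min; less 30 min break → 8 h 53 min
Wed: 8:27 AM–8:12 PM = 11 h 45 min; less 30 min break → 11 h 15 min
Thu: 7:20 AM–4:36 PM = 9 h 16 min; less 30 min break → 8 h 46 min
Fri: 11:12 AM–10:45 PM = 11 h 33 min; less 30 min break → 11 h 3 min
Sat: 8:28 AM–8:19 PM = 11 h 51 min; less 30 min break → 11 h 21 min
Total worked: 51 h 18 min = 51.30 h.
Threshold 40 h → overtime 11 h 18 min, regular 40 h 0 min.

Regular 40.00 hours, overtime 11.30 hours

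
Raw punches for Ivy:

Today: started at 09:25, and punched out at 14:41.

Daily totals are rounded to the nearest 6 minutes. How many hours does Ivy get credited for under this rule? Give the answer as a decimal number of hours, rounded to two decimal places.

Today: 09:25–14:41 = 5 h 16 min → rounds to 5 h 18 min

5.30 hours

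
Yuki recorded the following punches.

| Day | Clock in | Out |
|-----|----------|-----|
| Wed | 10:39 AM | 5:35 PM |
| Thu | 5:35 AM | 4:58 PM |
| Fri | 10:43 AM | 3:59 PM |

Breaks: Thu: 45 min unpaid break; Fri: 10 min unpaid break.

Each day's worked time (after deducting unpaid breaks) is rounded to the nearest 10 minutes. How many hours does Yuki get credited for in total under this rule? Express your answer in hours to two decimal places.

22.83 hours

Wed: 10:39 AM–5:35 PM = 6 h 56 min → rounds to 7 h 0 min
Thu: 5:35 AM–4:58 PM = 11 h 23 min − 45 min = 10 h 38 min → rounds to 10 h 40 min
Fri: 10:43 AM–3:59 PM = 5 h 16 min − 10 min = 5 h 6 min → rounds to 5 h 10 min
Total credited: 22 h 50 min.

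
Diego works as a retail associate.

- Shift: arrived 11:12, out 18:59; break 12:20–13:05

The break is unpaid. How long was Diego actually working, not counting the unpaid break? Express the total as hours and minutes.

Shift: 11:12–18:59 = 7 h 47 min; less 45 min break → 7 h 2 min

7 h 2 min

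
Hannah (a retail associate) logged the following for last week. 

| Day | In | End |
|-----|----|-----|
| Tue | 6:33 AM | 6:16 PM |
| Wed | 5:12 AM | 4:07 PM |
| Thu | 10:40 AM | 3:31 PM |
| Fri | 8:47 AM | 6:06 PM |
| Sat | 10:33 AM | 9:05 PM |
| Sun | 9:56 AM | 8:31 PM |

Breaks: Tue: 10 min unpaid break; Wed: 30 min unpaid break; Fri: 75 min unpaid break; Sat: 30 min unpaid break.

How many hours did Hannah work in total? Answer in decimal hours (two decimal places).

55.50 hours

Tue: 6:33 AM–6:16 PM = 11 h 43 min; less 10 min break → 11 h 33 min
Wed: 5:12 AM–4:07 PM = 10 h 55 min; less 30 min break → 10 h 25 min
Thu: 10:40 AM–3:31 PM = 4 h 51 min
Fri: 8:47 AM–6:06 PM = 9 h 19 min; less 75 min break → 8 h 4 min
Sat: 10:33 AM–9:05 PM = 10 h 32 min; less 30 min break → 10 h 2 min
Sun: 9:56 AM–8:31 PM = 10 h 35 min
Total: 11 h 33 min + 10 h 25 min + 4 h 51 min + 8 h 4 min + 10 h 2 min + 10 h 35 min = 55 h 30 min.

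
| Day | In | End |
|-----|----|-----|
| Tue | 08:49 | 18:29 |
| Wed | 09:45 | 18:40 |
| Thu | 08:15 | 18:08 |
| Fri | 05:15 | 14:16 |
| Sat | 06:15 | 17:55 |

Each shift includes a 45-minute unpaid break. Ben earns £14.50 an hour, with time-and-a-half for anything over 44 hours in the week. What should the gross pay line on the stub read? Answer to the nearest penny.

Tue: 08:49–18:29 = 9 h 40 min; less 45 min break → 8 h 55 min
Wed: 09:45–18:40 = 8 h 55 min; less 45 min break → 8 h 10 min
Thu: 08:15–18:08 = 9 h 53 min; less 45 min break → 9 h 8 min
Fri: 05:15–14:16 = 9 h 1 min; less 45 min break → 8 h 16 min
Sat: 06:15–17:55 = 11 h 40 min; less 45 min break → 10 h 55 min
Total worked: 45 h 24 min = 2724 min.
Regular 44 h 0 min = 2640 min at £14.50/h; overtime 1 h 24 min = 84 min at £21.75/h.
Pay = (2640 × £14.50 + 84 × £21.75) ÷ 60 = £668.45.

£668.45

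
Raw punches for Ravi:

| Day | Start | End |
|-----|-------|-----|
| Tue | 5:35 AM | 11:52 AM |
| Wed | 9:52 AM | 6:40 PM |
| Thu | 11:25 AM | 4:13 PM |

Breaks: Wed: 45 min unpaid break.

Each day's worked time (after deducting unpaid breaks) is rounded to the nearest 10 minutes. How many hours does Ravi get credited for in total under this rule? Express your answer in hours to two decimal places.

19.17 hours

Tue: 5:35 AM–11:52 AM = 6 h 17 min → rounds to 6 h 20 min
Wed: 9:52 AM–6:40 PM = 8 h 48 min − 45 min = 8 h 3 min → rounds to 8 h 0 min
Thu: 11:25 AM–4:13 PM = 4 h 48 min → rounds to 4 h 50 min
Total credited: 19 h 10 min.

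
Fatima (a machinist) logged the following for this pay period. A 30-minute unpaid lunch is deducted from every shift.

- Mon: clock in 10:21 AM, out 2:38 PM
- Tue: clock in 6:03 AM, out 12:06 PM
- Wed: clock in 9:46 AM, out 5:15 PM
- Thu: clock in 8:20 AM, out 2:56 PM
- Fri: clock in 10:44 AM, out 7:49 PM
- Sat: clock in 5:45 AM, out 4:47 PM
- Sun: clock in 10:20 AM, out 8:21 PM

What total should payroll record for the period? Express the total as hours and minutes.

51 h 3 min

Mon: 10:21 AM–2:38 PM = 4 h 17 min; less 30 min break → 3 h 47 min
Tue: 6:03 AM–12:06 PM = 6 h 3 min; less 30 min break → 5 h 33 min
Wed: 9:46 AM–5:15 PM = 7 h 29 min; less 30 min break → 6 h 59 min
Thu: 8:20 AM–2:56 PM = 6 h 36 min; less 30 min break → 6 h 6 min
Fri: 10:44 AM–7:49 PM = 9 h 5 min; less 30 min break → 8 h 35 min
Sat: 5:45 AM–4:47 PM = 11 h 2 min; less 30 min break → 10 h 32 min
Sun: 10:20 AM–8:21 PM = 10 h 1 min; less 30 min break → 9 h 31 min
Total: 3 h 47 min + 5 h 33 min + 6 h 59 min + 6 h 6 min + 8 h 35 min + 10 h 32 min + 9 h 31 min = 51 h 3 min.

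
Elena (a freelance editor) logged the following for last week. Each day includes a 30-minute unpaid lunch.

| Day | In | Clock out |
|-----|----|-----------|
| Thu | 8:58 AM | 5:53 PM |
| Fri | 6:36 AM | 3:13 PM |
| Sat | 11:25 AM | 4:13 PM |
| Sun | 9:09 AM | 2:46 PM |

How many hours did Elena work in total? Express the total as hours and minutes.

25 h 57 min

Thu: 8:58 AM–5:53 PM = 8 h 55 min; less 30 min break → 8 h 25 min
Fri: 6:36 AM–3:13 PM = 8 h 37 min; less 30 min break → 8 h 7 min
Sat: 11:25 AM–4:13 PM = 4 h 48 min; less 30 min break → 4 h 18 min
Sun: 9:09 AM–2:46 PM = 5 h 37 min; less 30 min break → 5 h 7 min
Total: 8 h 25 min + 8 h 7 min + 4 h 18 min + 5 h 7 min = 25 h 57 min.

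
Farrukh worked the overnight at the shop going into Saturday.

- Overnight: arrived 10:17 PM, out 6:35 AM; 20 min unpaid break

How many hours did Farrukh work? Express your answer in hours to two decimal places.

Overnight: 10:17 PM → midnight = 1 h 43 min; midnight → 6:35 AM = 6 h 35 min; span 8 h 18 min; less 20 min break → 7 h 58 min

7.97 hours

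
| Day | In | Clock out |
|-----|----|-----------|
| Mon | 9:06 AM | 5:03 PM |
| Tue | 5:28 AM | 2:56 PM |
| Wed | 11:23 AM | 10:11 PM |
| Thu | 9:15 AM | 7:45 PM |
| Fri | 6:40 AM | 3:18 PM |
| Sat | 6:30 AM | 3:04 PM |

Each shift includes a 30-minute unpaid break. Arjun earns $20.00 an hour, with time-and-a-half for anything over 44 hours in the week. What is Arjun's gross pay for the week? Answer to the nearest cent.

$1147.50

Mon: 9:06 AM–5:03 PM = 7 h 57 min; less 30 min break → 7 h 27 min
Tue: 5:28 AM–2:56 PM = 9 h 28 min; less 30 min break → 8 h 58 min
Wed: 11:23 AM–10:11 PM = 10 h 48 min; less 30 min break → 10 h 18 min
Thu: 9:15 AM–7:45 PM = 10 h 30 min; less 30 min break → 10 h 0 min
Fri: 6:40 AM–3:18 PM = 8 h 38 min; less 30 min break → 8 h 8 min
Sat: 6:30 AM–3:04 PM = 8 h 34 min; less 30 min break → 8 h 4 min
Total worked: 52 h 55 min = 3175 min.
Regular 44 h 0 min = 2640 min at $20.00/h; overtime 8 h 55 min = 535 min at $30.00/h.
Pay = (2640 × $20.00 + 535 × $30.00) ÷ 60 = $1147.50.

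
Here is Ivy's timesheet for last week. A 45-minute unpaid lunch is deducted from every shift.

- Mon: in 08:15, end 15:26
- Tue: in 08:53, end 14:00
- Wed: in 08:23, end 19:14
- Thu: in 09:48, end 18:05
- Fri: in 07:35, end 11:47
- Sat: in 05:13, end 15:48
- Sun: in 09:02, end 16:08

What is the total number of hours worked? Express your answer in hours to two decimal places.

48.07 hours

Mon: 08:15–15:26 = 7 h 11 min; less 45 min break → 6 h 26 min
Tue: 08:53–14:00 = 5 h 7 min; less 45 min break → 4 h 22 min
Wed: 08:23–19:14 = 10 h 51 min; less 45 min break → 10 h 6 min
Thu: 09:48–18:05 = 8 h 17 min; less 45 min break → 7 h 32 min
Fri: 07:35–11:47 = 4 h 12 min; less 45 min break → 3 h 27 min
Sat: 05:13–15:48 = 10 h 35 min; less 45 min break → 9 h 50 min
Sun: 09:02–16:08 = 7 h 6 min; less 45 min break → 6 h 21 min
Total: 6 h 26 min + 4 h 22 min + 10 h 6 min + 7 h 32 min + 3 h 27 min + 9 h 50 min + 6 h 21 min = 48 h 4 min.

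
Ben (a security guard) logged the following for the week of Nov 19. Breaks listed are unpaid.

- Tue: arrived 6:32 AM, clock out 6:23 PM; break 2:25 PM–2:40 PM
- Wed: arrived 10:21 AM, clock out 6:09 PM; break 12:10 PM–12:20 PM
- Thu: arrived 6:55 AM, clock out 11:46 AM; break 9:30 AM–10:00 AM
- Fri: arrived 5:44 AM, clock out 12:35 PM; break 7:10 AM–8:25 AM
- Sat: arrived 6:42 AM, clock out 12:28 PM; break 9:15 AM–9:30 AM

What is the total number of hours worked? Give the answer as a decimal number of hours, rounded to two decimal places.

Tue: 6:32 AM–6:23 PM = 11 h 51 min; less 15 min break → 11 h 36 min
Wed: 10:21 AM–6:09 PM = 7 h 48 min; less 10 min break → 7 h 38 min
Thu: 6:55 AM–11:46 AM = 4 h 51 min; less 30 min break → 4 h 21 min
Fri: 5:44 AM–12:35 PM = 6 h 51 min; less 75 min break → 5 h 36 min
Sat: 6:42 AM–12:28 PM = 5 h 46 min; less 15 min break → 5 h 31 min
Total: 11 h 36 min + 7 h 38 min + 4 h 21 min + 5 h 36 min + 5 h 31 min = 34 h 42 min.

34.70 hours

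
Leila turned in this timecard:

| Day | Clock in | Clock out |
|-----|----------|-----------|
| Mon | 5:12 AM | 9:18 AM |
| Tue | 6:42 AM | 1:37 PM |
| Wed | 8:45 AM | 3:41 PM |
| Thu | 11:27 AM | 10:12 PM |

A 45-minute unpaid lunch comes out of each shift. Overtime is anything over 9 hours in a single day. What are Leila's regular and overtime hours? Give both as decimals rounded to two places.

Regular 24.70 hours, overtime 1.00 hours

Mon: 5:12 AM–9:18 AM = 4 h 6 min; less 45 min break → 3 h 21 min
Tue: 6:42 AM–1:37 PM = 6 h 55 min; less 45 min break → 6 h 10 min
Wed: 8:45 AM–3:41 PM = 6 h 56 min; less 45 min break → 6 h 11 min
Thu: 11:27 AM–10:12 PM = 10 h 45 min; less 45 min break → 10 h 0 min
Mon reg 3 h 21 min / OT 0 h 0 min; Tue reg 6 h 10 min / OT 0 h 0 min; Wed reg 6 h 11 min / OT 0 h 0 min; Thu reg 9 h 0 min / OT 1 h 0 min.
Totals: regular 24 h 42 min, overtime 1 h 0 min.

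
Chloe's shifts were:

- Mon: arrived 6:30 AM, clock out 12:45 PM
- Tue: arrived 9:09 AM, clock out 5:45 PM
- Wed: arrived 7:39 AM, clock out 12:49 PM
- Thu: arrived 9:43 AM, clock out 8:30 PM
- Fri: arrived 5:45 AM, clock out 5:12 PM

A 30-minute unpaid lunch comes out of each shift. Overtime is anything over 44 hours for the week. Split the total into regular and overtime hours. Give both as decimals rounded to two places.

Mon: 6:30 AM–12:45 PM = 6 h 15 min; less 30 min break → 5 h 45 min
Tue: 9:09 AM–5:45 PM = 8 h 36 min; less 30 min break → 8 h 6 min
Wed: 7:39 AM–12:49 PM = 5 h 10 min; less 30 min break → 4 h 40 min
Thu: 9:43 AM–8:30 PM = 10 h 47 min; less 30 min break → 10 h 17 min
Fri: 5:45 AM–5:12 PM = 11 h 27 min; less 30 min break → 10 h 57 min
Total worked: 39 h 45 min = 39.75 h.
Threshold 44 h → overtime 0 h 0 min, regular 39 h 45 min.

Regular 39.75 hours, overtime 0.00 hours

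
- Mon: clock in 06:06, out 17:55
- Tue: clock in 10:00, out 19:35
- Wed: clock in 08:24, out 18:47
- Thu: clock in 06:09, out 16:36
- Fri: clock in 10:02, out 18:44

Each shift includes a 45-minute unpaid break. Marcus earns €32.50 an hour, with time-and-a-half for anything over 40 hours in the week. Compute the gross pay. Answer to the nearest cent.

€1650.19

Mon: 06:06–17:55 = 11 h 49 min; less 45 min break → 11 h 4 min
Tue: 10:00–19:35 = 9 h 35 min; less 45 min break → 8 h 50 min
Wed: 08:24–18:47 = 10 h 23 min; less 45 min break → 9 h 38 min
Thu: 06:09–16:36 = 10 h 27 min; less 45 min break → 9 h 42 min
Fri: 10:02–18:44 = 8 h 42 min; less 45 min break → 7 h 57 min
Total worked: 47 h 11 min = 2831 min.
Regular 40 h 0 min = 2400 min at €32.50/h; overtime 7 h 11 min = 431 min at €48.75/h.
Pay = (2400 × €32.50 + 431 × €48.75) ÷ 60 = €1650.19.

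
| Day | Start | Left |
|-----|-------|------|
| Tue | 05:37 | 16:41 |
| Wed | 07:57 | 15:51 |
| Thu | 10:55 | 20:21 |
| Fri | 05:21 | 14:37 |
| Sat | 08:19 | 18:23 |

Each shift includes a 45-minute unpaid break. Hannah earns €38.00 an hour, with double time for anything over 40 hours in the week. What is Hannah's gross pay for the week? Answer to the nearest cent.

€1822.73

Tue: 05:37–16:41 = 11 h 4 min; less 45 min break → 10 h 19 min
Wed: 07:57–15:51 = 7 h 54 min; less 45 min break → 7 h 9 min
Thu: 10:55–20:21 = 9 h 26 min; less 45 min break → 8 h 41 min
Fri: 05:21–14:37 = 9 h 16 min; less 45 min break → 8 h 31 min
Sat: 08:19–18:23 = 10 h 4 min; less 45 min break → 9 h 19 min
Total worked: 43 h 59 min = 2639 min.
Regular 40 h 0 min = 2400 min at €38.00/h; overtime 3 h 59 min = 239 min at €76.00/h.
Pay = (2400 × €38.00 + 239 × €76.00) ÷ 60 = €1822.73.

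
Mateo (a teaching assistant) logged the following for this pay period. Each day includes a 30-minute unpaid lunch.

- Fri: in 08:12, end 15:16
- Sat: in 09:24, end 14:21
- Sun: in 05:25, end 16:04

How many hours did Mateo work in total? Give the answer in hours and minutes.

21 h 10 min

Fri: 08:12–15:16 = 7 h 4 min; less 30 min break → 6 h 34 min
Sat: 09:24–14:21 = 4 h 57 min; less 30 min break → 4 h 27 min
Sun: 05:25–16:04 = 10 h 39 min; less 30 min break → 10 h 9 min
Total: 6 h 34 min + 4 h 27 min + 10 h 9 min = 21 h 10 min.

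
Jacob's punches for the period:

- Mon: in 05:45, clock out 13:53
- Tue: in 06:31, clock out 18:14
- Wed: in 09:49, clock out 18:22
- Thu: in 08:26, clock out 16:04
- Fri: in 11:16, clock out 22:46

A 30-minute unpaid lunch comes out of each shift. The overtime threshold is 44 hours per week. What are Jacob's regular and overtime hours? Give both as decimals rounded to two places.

Mon: 05:45–13:53 = 8 h 8 min; less 30 min break → 7 h 38 min
Tue: 06:31–18:14 = 11 h 43 min; less 30 min break → 11 h 13 min
Wed: 09:49–18:22 = 8 h 33 min; less 30 min break → 8 h 3 min
Thu: 08:26–16:04 = 7 h 38 min; less 30 min break → 7 h 8 min
Fri: 11:16–22:46 = 11 h 30 min; less 30 min break → 11 h 0 min
Total worked: 45 h 2 min = 45.03 h.
Threshold 44 h → overtime 1 h 2 min, regular 44 h 0 min.

Regular 44.00 hours, overtime 1.03 hours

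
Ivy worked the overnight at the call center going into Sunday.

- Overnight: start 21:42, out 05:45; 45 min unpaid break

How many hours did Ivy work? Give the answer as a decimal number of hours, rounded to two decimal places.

7.30 hours

Overnight: 21:42 → midnight = 2 h 18 min; midnight → 05:45 = 5 h 45 min; span 8 h 3 min; less 45 min break → 7 h 18 min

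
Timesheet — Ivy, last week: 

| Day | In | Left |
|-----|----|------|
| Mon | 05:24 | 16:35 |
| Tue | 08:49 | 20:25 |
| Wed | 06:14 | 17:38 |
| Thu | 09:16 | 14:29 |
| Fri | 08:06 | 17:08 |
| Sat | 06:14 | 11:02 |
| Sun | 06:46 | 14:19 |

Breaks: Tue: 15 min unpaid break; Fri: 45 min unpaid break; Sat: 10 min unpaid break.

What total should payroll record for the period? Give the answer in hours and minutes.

Mon: 05:24–16:35 = 11 h 11 min
Tue: 08:49–20:25 = 11 h 36 min; less 15 min break → 11 h 21 min
Wed: 06:14–17:38 = 11 h 24 min
Thu: 09:16–14:29 = 5 h 13 min
Fri: 08:06–17:08 = 9 h 2 min; less 45 min break → 8 h 17 min
Sat: 06:14–11:02 = 4 h 48 min; less 10 min break → 4 h 38 min
Sun: 06:46–14:19 = 7 h 33 min
Total: 11 h 11 min + 11 h 21 min + 11 h 24 min + 5 h 13 min + 8 h 17 min + 4 h 38 min + 7 h 33 min = 59 h 37 min.

59 h 37 min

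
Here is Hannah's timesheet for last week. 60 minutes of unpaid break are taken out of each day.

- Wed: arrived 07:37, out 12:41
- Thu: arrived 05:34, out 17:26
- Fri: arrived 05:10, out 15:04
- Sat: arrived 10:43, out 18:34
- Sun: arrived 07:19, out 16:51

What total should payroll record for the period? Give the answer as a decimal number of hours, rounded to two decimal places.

39.22 hours

Wed: 07:37–12:41 = 5 h 4 min; less 60 min break → 4 h 4 min
Thu: 05:34–17:26 = 11 h 52 min; less 60 min break → 10 h 52 min
Fri: 05:10–15:04 = 9 h 54 min; less 60 min break → 8 h 54 min
Sat: 10:43–18:34 = 7 h 51 min; less 60 min break → 6 h 51 min
Sun: 07:19–16:51 = 9 h 32 min; less 60 min break → 8 h 32 min
Total: 4 h 4 min + 10 h 52 min + 8 h 54 min + 6 h 51 min + 8 h 32 min = 39 h 13 min.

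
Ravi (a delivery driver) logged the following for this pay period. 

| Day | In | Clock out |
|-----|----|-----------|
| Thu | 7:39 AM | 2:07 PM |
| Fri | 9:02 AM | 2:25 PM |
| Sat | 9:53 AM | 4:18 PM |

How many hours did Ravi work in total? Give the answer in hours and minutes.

18 h 16 min

Thu: 7:39 AM–2:07 PM = 6 h 28 min
Fri: 9:02 AM–2:25 PM = 5 h 23 min
Sat: 9:53 AM–4:18 PM = 6 h 25 min
Total: 6 h 28 min + 5 h 23 min + 6 h 25 min = 18 h 16 min.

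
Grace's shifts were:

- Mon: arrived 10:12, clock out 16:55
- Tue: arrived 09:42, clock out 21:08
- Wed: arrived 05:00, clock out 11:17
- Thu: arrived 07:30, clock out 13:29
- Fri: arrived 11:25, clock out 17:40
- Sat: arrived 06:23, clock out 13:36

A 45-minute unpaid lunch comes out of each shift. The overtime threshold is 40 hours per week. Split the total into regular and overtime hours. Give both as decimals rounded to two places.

Regular 39.38 hours, overtime 0.00 hours

Mon: 10:12–16:55 = 6 h 43 min; less 45 min break → 5 h 58 min
Tue: 09:42–21:08 = 11 h 26 min; less 45 min break → 10 h 41 min
Wed: 05:00–11:17 = 6 h 17 min; less 45 min break → 5 h 32 min
Thu: 07:30–13:29 = 5 h 59 min; less 45 min break → 5 h 14 min
Fri: 11:25–17:40 = 6 h 15 min; less 45 min break → 5 h 30 min
Sat: 06:23–13:36 = 7 h 13 min; less 45 min break → 6 h 28 min
Total worked: 39 h 23 min = 39.38 h.
Threshold 40 h → overtime 0 h 0 min, regular 39 h 23 min.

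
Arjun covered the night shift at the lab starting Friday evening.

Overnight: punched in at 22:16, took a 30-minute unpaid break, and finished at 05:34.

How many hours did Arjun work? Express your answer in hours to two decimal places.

Overnight: 22:16 → midnight = 1 h 44 min; midnight → 05:34 = 5 h 34 min; span 7 h 18 min; less 30 min break → 6 h 48 min

6.80 hours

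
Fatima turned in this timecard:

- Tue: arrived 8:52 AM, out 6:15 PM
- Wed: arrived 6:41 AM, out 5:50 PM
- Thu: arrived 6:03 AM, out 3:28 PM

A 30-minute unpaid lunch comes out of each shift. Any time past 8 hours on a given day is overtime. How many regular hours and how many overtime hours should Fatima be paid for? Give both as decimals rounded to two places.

Tue: 8:52 AM–6:15 PM = 9 h 23 min; less 30 min break → 8 h 53 min
Wed: 6:41 AM–5:50 PM = 11 h 9 min; less 30 min break → 10 h 39 min
Thu: 6:03 AM–3:28 PM = 9 h 25 min; less 30 min break → 8 h 55 min
Tue reg 8 h 0 min / OT 0 h 53 min; Wed reg 8 h 0 min / OT 2 h 39 min; Thu reg 8 h 0 min / OT 0 h 55 min.
Totals: regular 24 h 0 min, overtime 4 h 27 min.

Regular 24.00 hours, overtime 4.45 hours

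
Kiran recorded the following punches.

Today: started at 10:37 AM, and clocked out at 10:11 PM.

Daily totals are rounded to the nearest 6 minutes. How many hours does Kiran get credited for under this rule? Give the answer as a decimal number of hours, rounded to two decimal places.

11.60 hours

Today: 10:37 AM–10:11 PM = 11 h 34 min → rounds to 11 h 36 min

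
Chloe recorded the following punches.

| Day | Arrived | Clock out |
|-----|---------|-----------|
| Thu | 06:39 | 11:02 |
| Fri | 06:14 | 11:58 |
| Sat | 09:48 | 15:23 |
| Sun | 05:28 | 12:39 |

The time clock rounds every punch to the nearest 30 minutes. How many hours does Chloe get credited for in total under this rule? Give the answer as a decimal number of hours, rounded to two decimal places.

23.00 hours

Thu: in 06:39→06:30, out 11:02→11:00; 4 h 30 min
Fri: in 06:14→06:00, out 11:58→12:00; 6 h 0 min
Sat: in 09:48→10:00, out 15:23→15:30; 5 h 30 min
Sun: in 05:28→05:30, out 12:39→12:30; 7 h 0 min
Total credited: 23 h 0 min.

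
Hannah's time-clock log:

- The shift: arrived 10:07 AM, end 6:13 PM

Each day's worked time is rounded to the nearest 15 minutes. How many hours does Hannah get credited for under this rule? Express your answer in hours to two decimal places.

8.00 hours

The shift: 10:07 AM–6:13 PM = 8 h 6 min → rounds to 8 h 0 min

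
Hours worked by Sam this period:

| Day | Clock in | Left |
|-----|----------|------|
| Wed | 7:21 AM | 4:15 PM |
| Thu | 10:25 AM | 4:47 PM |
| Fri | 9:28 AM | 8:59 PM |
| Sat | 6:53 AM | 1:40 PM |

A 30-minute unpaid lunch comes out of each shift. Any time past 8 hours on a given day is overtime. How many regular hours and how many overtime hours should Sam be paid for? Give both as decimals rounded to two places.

Regular 28.15 hours, overtime 3.42 hours

Wed: 7:21 AM–4:15 PM = 8 h 54 min; less 30 min break → 8 h 24 min
Thu: 10:25 AM–4:47 PM = 6 h 22 min; less 30 min break → 5 h 52 min
Fri: 9:28 AM–8:59 PM = 11 h 31 min; less 30 min break → 11 h 1 min
Sat: 6:53 AM–1:40 PM = 6 h 47 min; less 30 min break → 6 h 17 min
Wed reg 8 h 0 min / OT 0 h 24 min; Thu reg 5 h 52 min / OT 0 h 0 min; Fri reg 8 h 0 min / OT 3 h 1 min; Sat reg 6 h 17 min / OT 0 h 0 min.
Totals: regular 28 h 9 min, overtime 3 h 25 min.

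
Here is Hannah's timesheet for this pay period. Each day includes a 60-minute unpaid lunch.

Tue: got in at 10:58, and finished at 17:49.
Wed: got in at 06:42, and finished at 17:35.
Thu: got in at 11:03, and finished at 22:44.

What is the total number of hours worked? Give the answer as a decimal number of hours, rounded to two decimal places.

Tue: 10:58–17:49 = 6 h 51 min; less 60 min break → 5 h 51 min
Wed: 06:42–17:35 = 10 h 53 min; less 60 min break → 9 h 53 min
Thu: 11:03–22:44 = 11 h 41 min; less 60 min break → 10 h 41 min
Total: 5 h 51 min + 9 h 53 min + 10 h 41 min = 26 h 25 min.

26.42 hours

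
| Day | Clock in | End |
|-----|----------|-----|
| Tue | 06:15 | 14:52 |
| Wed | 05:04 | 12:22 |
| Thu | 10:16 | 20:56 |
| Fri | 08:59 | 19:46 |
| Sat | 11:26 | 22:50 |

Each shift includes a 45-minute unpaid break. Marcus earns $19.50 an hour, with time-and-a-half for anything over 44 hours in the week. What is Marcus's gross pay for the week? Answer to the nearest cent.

Tue: 06:15–14:52 = 8 h 37 min; less 45 min break → 7 h 52 min
Wed: 05:04–12:22 = 7 h 18 min; less 45 min break → 6 h 33 min
Thu: 10:16–20:56 = 10 h 40 min; less 45 min break → 9 h 55 min
Fri: 08:59–19:46 = 10 h 47 min; less 45 min break → 10 h 2 min
Sat: 11:26–22:50 = 11 h 24 min; less 45 min break → 10 h 39 min
Total worked: 45 h 1 min = 2701 min.
Regular 44 h 0 min = 2640 min at $19.50/h; overtime 1 h 1 min = 61 min at $29.25/h.
Pay = (2640 × $19.50 + 61 × $29.25) ÷ 60 = $887.74.

$887.74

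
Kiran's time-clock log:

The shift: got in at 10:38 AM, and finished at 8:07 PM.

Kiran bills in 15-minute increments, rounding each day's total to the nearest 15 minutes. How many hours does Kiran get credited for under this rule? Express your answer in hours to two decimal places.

The shift: 10:38 AM–8:07 PM = 9 h 29 min → rounds to 9 h 30 min

9.50 hours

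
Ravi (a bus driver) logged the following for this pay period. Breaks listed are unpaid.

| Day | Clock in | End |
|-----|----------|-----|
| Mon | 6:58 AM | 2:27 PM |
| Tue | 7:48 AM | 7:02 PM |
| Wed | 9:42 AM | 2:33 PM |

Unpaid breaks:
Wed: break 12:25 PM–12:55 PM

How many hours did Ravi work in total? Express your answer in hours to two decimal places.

Mon: 6:58 AM–2:27 PM = 7 h 29 min
Tue: 7:48 AM–7:02 PM = 11 h 14 min
Wed: 9:42 AM–2:33 PM = 4 h 51 min; less 30 min break → 4 h 21 min
Total: 7 h 29 min + 11 h 14 min + 4 h 21 min = 23 h 4 min.

23.07 hours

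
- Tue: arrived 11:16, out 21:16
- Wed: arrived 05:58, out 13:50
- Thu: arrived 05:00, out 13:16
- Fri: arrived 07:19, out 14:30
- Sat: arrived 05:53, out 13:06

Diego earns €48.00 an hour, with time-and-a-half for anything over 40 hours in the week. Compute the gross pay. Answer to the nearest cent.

Tue: 11:16–21:16 = 10 h 0 min
Wed: 05:58–13:50 = 7 h 52 min
Thu: 05:00–13:16 = 8 h 16 min
Fri: 07:19–14:30 = 7 h 11 min
Sat: 05:53–13:06 = 7 h 13 min
Total worked: 40 h 32 min = 2432 min.
Regular 40 h 0 min = 2400 min at €48.00/h; overtime 0 h 32 min = 32 min at €72.00/h.
Pay = (2400 × €48.00 + 32 × €72.00) ÷ 60 = €1958.40.

€1958.40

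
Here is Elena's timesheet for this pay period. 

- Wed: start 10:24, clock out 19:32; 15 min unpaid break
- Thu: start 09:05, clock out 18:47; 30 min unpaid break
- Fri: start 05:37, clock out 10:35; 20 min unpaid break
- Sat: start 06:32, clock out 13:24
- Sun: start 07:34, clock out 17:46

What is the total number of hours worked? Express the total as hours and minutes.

Wed: 10:24–19:32 = 9 h 8 min; less 15 min break → 8 h 53 min
Thu: 09:05–18:47 = 9 h 42 min; less 30 min break → 9 h 12 min
Fri: 05:37–10:35 = 4 h 58 min; less 20 min break → 4 h 38 min
Sat: 06:32–13:24 = 6 h 52 min
Sun: 07:34–17:46 = 10 h 12 min
Total: 8 h 53 min + 9 h 12 min + 4 h 38 min + 6 h 52 min + 10 h 12 min = 39 h 47 min.

39 h 47 min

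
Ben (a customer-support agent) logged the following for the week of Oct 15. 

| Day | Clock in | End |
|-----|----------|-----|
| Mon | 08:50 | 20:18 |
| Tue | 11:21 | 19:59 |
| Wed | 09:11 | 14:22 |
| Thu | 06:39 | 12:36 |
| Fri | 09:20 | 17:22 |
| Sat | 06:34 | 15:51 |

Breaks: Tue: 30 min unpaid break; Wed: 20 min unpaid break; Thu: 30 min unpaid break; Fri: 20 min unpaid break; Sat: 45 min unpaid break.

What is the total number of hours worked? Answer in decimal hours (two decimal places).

46.13 hours

Mon: 08:50–20:18 = 11 h 28 min
Tue: 11:21–19:59 = 8 h 38 min; less 30 min break → 8 h 8 min
Wed: 09:11–14:22 = 5 h 11 min; less 20 min break → 4 h 51 min
Thu: 06:39–12:36 = 5 h 57 min; less 30 min break → 5 h 27 min
Fri: 09:20–17:22 = 8 h 2 min; less 20 min break → 7 h 42 min
Sat: 06:34–15:51 = 9 h 17 min; less 45 min break → 8 h 32 min
Total: 11 h 28 min + 8 h 8 min + 4 h 51 min + 5 h 27 min + 7 h 42 min + 8 h 32 min = 46 h 8 min.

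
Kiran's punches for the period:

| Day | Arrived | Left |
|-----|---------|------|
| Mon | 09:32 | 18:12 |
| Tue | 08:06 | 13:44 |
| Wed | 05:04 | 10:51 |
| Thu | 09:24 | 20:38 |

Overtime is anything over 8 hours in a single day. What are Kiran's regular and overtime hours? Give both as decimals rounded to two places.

Regular 27.42 hours, overtime 3.90 hours

Mon: 09:32–18:12 = 8 h 40 min
Tue: 08:06–13:44 = 5 h 38 min
Wed: 05:04–10:51 = 5 h 47 min
Thu: 09:24–20:38 = 11 h 14 min
Mon reg 8 h 0 min / OT 0 h 40 min; Tue reg 5 h 38 min / OT 0 h 0 min; Wed reg 5 h 47 min / OT 0 h 0 min; Thu reg 8 h 0 min / OT 3 h 14 min.
Totals: regular 27 h 25 min, overtime 3 h 54 min.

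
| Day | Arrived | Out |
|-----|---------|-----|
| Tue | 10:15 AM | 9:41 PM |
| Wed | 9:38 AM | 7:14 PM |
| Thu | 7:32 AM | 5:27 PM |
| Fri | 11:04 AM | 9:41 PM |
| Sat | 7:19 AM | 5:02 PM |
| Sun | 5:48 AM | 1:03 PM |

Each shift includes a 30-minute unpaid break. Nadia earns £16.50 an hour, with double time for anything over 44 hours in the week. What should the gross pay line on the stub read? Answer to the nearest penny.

Tue: 10:15 AM–9:41 PM = 11 h 26 min; less 30 min break → 10 h 56 min
Wed: 9:38 AM–7:14 PM = 9 h 36 min; less 30 min break → 9 h 6 min
Thu: 7:32 AM–5:27 PM = 9 h 55 min; less 30 min break → 9 h 25 min
Fri: 11:04 AM–9:41 PM = 10 h 37 min; less 30 min break → 10 h 7 min
Sat: 7:19 AM–5:02 PM = 9 h 43 min; less 30 min break → 9 h 13 min
Sun: 5:48 AM–1:03 PM = 7 h 15 min; less 30 min break → 6 h 45 min
Total worked: 55 h 32 min = 3332 min.
Regular 44 h 0 min = 2640 min at £16.50/h; overtime 11 h 32 min = 692 min at £33.00/h.
Pay = (2640 × £16.50 + 692 × £33.00) ÷ 60 = £1106.60.

£1106.60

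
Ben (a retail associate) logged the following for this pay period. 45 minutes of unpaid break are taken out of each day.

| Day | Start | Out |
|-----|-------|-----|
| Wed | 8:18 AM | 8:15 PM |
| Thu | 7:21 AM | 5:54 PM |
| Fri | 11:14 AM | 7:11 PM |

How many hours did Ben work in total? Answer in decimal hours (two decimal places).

Wed: 8:18 AM–8:15 PM = 11 h 57 min; less 45 min break → 11 h 12 min
Thu: 7:21 AM–5:54 PM = 10 h 33 min; less 45 min break → 9 h 48 min
Fri: 11:14 AM–7:11 PM = 7 h 57 min; less 45 min break → 7 h 12 min
Total: 11 h 12 min + 9 h 48 min + 7 h 12 min = 28 h 12 min.

28.20 hours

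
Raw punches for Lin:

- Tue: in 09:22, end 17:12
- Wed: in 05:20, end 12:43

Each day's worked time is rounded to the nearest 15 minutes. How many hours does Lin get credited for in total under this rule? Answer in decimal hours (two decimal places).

Tue: 09:22–17:12 = 7 h 50 min → rounds to 7 h 45 min
Wed: 05:20–12:43 = 7 h 23 min → rounds to 7 h 30 min
Total credited: 15 h 15 min.

15.25 hours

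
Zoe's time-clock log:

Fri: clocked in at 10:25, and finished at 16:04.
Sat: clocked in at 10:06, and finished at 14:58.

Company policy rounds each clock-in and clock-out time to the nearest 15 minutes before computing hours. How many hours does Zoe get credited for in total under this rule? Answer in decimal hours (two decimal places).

Fri: in 10:25→10:30, out 16:04→16:00; 5 h 30 min
Sat: in 10:06→10:00, out 14:58→15:00; 5 h 0 min
Total credited: 10 h 30 min.

10.50 hours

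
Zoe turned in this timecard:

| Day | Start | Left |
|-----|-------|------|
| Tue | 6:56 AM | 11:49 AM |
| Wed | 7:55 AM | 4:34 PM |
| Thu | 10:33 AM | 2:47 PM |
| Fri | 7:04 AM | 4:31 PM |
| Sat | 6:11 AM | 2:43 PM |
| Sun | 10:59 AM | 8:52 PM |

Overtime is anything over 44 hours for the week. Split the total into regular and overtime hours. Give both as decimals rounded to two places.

Tue: 6:56 AM–11:49 AM = 4 h 53 min
Wed: 7:55 AM–4:34 PM = 8 h 39 min
Thu: 10:33 AM–2:47 PM = 4 h 14 min
Fri: 7:04 AM–4:31 PM = 9 h 27 min
Sat: 6:11 AM–2:43 PM = 8 h 32 min
Sun: 10:59 AM–8:52 PM = 9 h 53 min
Total worked: 45 h 38 min = 45.63 h.
Threshold 44 h → overtime 1 h 38 min, regular 44 h 0 min.

Regular 44.00 hours, overtime 1.63 hours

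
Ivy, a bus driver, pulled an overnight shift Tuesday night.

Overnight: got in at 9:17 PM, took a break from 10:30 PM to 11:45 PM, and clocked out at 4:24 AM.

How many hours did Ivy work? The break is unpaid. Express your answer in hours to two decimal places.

Overnight: 9:17 PM → midnight = 2 h 43 min; midnight → 4:24 AM = 4 h 24 min; span 7 h 7 min; less 75 min break → 5 h 52 min

5.87 hours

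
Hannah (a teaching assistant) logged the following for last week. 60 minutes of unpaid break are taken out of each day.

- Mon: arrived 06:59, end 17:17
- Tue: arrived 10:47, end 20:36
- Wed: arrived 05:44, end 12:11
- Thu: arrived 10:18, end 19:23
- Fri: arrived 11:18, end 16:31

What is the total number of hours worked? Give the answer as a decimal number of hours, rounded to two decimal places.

Mon: 06:59–17:17 = 10 h 18 min; less 60 min break → 9 h 18 min
Tue: 10:47–20:36 = 9 h 49 min; less 60 min break → 8 h 49 min
Wed: 05:44–12:11 = 6 h 27 min; less 60 min break → 5 h 27 min
Thu: 10:18–19:23 = 9 h 5 min; less 60 min break → 8 h 5 min
Fri: 11:18–16:31 = 5 h 13 min; less 60 min break → 4 h 13 min
Total: 9 h 18 min + 8 h 49 min + 5 h 27 min + 8 h 5 min + 4 h 13 min = 35 h 52 min.

35.87 hours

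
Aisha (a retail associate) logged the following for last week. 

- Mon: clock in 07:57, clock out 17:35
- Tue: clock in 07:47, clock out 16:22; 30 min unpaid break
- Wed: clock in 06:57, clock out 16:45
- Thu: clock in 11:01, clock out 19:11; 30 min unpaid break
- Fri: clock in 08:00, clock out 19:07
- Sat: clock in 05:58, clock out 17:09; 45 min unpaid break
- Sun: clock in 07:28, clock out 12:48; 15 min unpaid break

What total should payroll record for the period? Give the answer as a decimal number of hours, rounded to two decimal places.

61.82 hours

Mon: 07:57–17:35 = 9 h 38 min
Tue: 07:47–16:22 = 8 h 35 min; less 30 min break → 8 h 5 min
Wed: 06:57–16:45 = 9 h 48 min
Thu: 11:01–19:11 = 8 h 10 min; less 30 min break → 7 h 40 min
Fri: 08:00–19:07 = 11 h 7 min
Sat: 05:58–17:09 = 11 h 11 min; less 45 min break → 10 h 26 min
Sun: 07:28–12:48 = 5 h 20 min; less 15 min break → 5 h 5 min
Total: 9 h 38 min + 8 h 5 min + 9 h 48 min + 7 h 40 min + 11 h 7 min + 10 h 26 min + 5 h 5 min = 61 h 49 min.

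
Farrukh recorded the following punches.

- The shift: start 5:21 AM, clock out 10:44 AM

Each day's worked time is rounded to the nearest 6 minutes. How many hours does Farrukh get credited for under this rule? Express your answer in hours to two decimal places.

5.40 hours

The shift: 5:21 AM–10:44 AM = 5 h 23 min → rounds to 5 h 24 min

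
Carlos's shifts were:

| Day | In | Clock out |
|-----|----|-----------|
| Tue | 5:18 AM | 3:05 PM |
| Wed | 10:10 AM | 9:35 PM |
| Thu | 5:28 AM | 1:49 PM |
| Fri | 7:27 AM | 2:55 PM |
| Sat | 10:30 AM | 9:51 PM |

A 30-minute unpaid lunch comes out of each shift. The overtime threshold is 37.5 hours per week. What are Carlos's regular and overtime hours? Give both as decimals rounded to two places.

Regular 37.50 hours, overtime 8.37 hours

Tue: 5:18 AM–3:05 PM = 9 h 47 min; less 30 min break → 9 h 17 min
Wed: 10:10 AM–9:35 PM = 11 h 25 min; less 30 min break → 10 h 55 min
Thu: 5:28 AM–1:49 PM = 8 h 21 min; less 30 min break → 7 h 51 min
Fri: 7:27 AM–2:55 PM = 7 h 28 min; less 30 min break → 6 h 58 min
Sat: 10:30 AM–9:51 PM = 11 h 21 min; less 30 min break → 10 h 51 min
Total worked: 45 h 52 min = 45.87 h.
Threshold 37.5 h → overtime 8 h 22 min, regular 37 h 30 min.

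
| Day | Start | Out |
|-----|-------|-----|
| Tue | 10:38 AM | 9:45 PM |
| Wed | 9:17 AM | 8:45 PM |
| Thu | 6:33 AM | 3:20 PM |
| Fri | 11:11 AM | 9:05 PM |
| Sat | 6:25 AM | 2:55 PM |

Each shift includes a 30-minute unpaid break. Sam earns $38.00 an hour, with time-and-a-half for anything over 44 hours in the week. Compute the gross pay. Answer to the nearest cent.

$1858.20

Tue: 10:38 AM–9:45 PM = 11 h 7 min; less 30 min break → 10 h 37 min
Wed: 9:17 AM–8:45 PM = 11 h 28 min; less 30 min break → 10 h 58 min
Thu: 6:33 AM–3:20 PM = 8 h 47 min; less 30 min break → 8 h 17 min
Fri: 11:11 AM–9:05 PM = 9 h 54 min; less 30 min break → 9 h 24 min
Sat: 6:25 AM–2:55 PM = 8 h 30 min; less 30 min break → 8 h 0 min
Total worked: 47 h 16 min = 2836 min.
Regular 44 h 0 min = 2640 min at $38.00/h; overtime 3 h 16 min = 196 min at $57.00/h.
Pay = (2640 × $38.00 + 196 × $57.00) ÷ 60 = $1858.20.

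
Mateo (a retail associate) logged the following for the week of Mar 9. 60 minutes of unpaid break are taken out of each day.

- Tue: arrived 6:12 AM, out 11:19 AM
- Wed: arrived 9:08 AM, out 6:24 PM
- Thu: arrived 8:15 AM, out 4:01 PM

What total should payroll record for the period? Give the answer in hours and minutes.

Tue: 6:12 AM–11:19 AM = 5 h 7 min; less 60 min break → 4 h 7 min
Wed: 9:08 AM–6:24 PM = 9 h 16 min; less 60 min break → 8 h 16 min
Thu: 8:15 AM–4:01 PM = 7 h 46 min; less 60 min break → 6 h 46 min
Total: 4 h 7 min + 8 h 16 min + 6 h 46 min = 19 h 9 min.

19 h 9 min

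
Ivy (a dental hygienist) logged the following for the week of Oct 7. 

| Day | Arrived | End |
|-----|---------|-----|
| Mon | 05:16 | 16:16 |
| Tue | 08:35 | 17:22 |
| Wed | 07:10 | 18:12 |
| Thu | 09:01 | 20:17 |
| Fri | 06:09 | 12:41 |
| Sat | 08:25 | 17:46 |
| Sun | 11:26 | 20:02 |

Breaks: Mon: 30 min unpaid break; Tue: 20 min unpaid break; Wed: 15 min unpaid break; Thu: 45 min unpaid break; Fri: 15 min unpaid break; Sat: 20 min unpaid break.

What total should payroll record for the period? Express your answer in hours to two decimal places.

Mon: 05:16–16:16 = 11 h 0 min; less 30 min break → 10 h 30 min
Tue: 08:35–17:22 = 8 h 47 min; less 20 min break → 8 h 27 min
Wed: 07:10–18:12 = 11 h 2 min; less 15 min break → 10 h 47 min
Thu: 09:01–20:17 = 11 h 16 min; less 45 min break → 10 h 31 min
Fri: 06:09–12:41 = 6 h 32 min; less 15 min break → 6 h 17 min
Sat: 08:25–17:46 = 9 h 21 min; less 20 min break → 9 h 1 min
Sun: 11:26–20:02 = 8 h 36 min
Total: 10 h 30 min + 8 h 27 min + 10 h 47 min + 10 h 31 min + 6 h 17 min + 9 h 1 min + 8 h 36 min = 64 h 9 min.

64.15 hours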